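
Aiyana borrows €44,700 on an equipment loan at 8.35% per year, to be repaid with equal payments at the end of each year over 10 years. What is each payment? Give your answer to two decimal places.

€6,767.16

PMT = 44700 / ( [1 − (1+0.0835)^(−10)] / 0.0835 ) = 44700 / 6.605429 = 6,767.1612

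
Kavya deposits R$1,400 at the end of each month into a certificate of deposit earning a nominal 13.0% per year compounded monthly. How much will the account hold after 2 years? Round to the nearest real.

R$38,138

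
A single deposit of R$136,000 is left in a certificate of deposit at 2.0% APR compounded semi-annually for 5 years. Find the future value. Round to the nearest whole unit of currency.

R$150,229

i = 0.02/2 = 0.01 per half-year; n = 5·2 = 10.
FV = 136,000 × (1 + 0.01)^10 = 150,228.6091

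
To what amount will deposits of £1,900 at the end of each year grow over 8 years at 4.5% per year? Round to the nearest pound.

£17,822

FV = 1900 × [(1+0.045)^8 − 1] / 0.045 = 1900 × 9.380014 = 17,822.0259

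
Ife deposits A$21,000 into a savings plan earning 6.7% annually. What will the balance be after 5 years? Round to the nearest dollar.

A$29,043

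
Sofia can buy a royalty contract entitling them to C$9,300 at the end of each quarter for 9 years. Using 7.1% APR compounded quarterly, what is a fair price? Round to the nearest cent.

i = 0.071/4 = 0.01775 per quarter; n = 9·4 = 36.
PV = 9300 × [1 − (1+0.01775)^(−36)] / 0.01775 = 9300 × 26.434554 = 245,841.3539

C$245,841.35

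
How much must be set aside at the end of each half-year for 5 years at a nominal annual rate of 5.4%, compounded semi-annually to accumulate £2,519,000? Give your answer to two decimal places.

£222,787.26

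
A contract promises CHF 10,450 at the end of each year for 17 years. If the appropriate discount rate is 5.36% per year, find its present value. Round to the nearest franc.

CHF 114,709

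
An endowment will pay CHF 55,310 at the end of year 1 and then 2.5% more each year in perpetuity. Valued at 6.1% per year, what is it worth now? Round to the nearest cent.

CHF 1,536,388.89

PV = D₁/(r − g) = 55310/(0.061 − 0.025) = 1,536,388.8889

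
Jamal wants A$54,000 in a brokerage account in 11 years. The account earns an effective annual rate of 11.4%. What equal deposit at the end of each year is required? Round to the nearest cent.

A$2,701.22

PMT = 54000 / ( [(1+0.114)^11 − 1] / 0.114 ) = 54000 / 19.990942 = 2,701.2234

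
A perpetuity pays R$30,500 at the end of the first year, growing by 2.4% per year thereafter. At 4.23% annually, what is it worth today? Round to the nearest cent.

PV = PMT / (i − g) = 30500 / (0.0423 − 0.024) = 30500 / 0.018300 = 1,666,666.6667

R$1,666,666.67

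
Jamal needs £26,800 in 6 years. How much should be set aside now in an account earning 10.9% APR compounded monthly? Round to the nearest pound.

£13,976

With 12 periods per year: i = 0.00908333, n = 72.
PV = 26,800 / (1 + 0.00908333)^72 = 26,800 / 1.917549 = 13,976.1775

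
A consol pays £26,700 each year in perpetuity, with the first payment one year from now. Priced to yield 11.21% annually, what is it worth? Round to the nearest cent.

PV = PMT / i = 26700 / 0.1121 = 238,180.1963

£238,180.20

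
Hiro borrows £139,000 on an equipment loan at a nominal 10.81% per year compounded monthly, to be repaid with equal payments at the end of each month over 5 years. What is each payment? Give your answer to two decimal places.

£3,009.04

i = 0.1081/12 = 0.00900833 per month; n = 5·12 = 60.
PMT = 139000 / ( [1 − (1+0.00900833)^(−60)] / 0.00900833 ) = 139000 / 46.194095 = 3,009.0426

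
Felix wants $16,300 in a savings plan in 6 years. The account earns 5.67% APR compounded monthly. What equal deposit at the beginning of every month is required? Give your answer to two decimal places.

$189.69

With 12 periods per year: i = 0.004725, n = 72.
PMT = 16300 / ( [(1+0.004725)^72 − 1] / 0.004725 × (1+i) ) = 16300 / 85.928588 = 189.6924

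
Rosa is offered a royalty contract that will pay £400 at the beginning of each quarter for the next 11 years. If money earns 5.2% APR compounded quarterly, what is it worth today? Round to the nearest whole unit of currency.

£13,512

Periodic rate i = 0.052/4 = 0.013; n = 11 × 4 = 44 periods.
PV = 400 × [1 − (1+0.013)^(−44)] / 0.013 × (1+i) = 400 × 33.781230 = 13,512.4921
(Beginning-of-period payments → annuity-due factor ×(1+i).)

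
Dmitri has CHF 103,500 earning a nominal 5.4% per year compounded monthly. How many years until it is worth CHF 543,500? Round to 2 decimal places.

30.78 years

Periodic rate i = 0.054/12 = 0.0045.
(1+i)^n = 543500/103500 = 5.25121, so n = ln 5.25121 / ln 1.0045 = 369.3749 months
= 369.3749/12 years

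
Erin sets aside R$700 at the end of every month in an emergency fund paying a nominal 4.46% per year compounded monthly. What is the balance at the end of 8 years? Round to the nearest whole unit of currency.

Periodic rate i = 0.0446/12 = 0.00371667; n = 8 × 12 = 96 periods.
FV = 700 × [(1+0.00371667)^96 − 1] / 0.00371667 = 700 × 115.104594 = 80,573.2157

R$80,573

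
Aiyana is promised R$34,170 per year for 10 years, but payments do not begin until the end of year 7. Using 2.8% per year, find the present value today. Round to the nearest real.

R$249,511

PV at t=6 (ordinary 10-year annuity): 34170 × a(10|0.028) = 34170 × 8.617934 = 294,474.8022
PV₀ = 294,474.8022 / (1+0.028)^6 = 294,474.8022 / 1.180208 = 249,510.8587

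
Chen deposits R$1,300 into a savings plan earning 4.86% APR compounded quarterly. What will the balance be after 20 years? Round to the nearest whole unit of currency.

R$3,416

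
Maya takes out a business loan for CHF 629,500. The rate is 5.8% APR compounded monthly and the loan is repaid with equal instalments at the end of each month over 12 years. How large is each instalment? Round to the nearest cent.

CHF 6,078.02

With 12 periods per year: i = 0.00483333, n = 144.
PMT = 629500 / ( [1 − (1+0.00483333)^(−144)] / 0.00483333 ) = 629500 / 103.569882 = 6,078.0218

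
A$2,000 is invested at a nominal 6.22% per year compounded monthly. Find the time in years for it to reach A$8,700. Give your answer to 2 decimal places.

23.70 years

Periodic rate i = 0.0622/12 = 0.00518333.
(1+i)^n = 8700/2000 = 4.35000, so n = ln 4.35000 / ln 1.00518 = 284.3697 months
= 284.3697/12 years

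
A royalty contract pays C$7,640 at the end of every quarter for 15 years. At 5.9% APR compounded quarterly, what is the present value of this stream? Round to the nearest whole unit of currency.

C$302,808

With 4 periods per year: i = 0.01475, n = 60.
Annuity factor a(60|0.01475) = 39.634553; PV = 7640 × 39.634553 = 302,807.9827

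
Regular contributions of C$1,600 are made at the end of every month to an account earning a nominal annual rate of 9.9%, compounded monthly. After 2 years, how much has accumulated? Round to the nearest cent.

C$42,273.48

i = 0.099/12 = 0.00825 per month; n = 2·12 = 24.
Accumulation factor s(24|0.00825) = 26.420927; FV = 1600 × 26.420927 = 42,273.4837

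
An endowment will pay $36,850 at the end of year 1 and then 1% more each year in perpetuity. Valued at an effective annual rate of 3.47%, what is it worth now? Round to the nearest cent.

$1,491,902.83

PV = D₁/(r − g) = 36850/(0.0347 − 0.01) = 1,491,902.8340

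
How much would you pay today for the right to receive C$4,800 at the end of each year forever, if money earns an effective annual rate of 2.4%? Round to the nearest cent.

C$200,000.00

PV = PMT / i = 4800 / 0.024 = 200,000.0000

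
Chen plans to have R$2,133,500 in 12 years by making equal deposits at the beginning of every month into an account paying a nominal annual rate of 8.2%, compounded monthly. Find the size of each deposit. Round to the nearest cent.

R$8,690.43

Periodic rate i = 0.082/12 = 0.00683333; n = 12 × 12 = 144 periods.
PMT = 2.1335e+06 / ( [(1+0.00683333)^144 − 1] / 0.00683333 × (1+i) ) = 2.1335e+06 / 245.499954 = 8,690.4293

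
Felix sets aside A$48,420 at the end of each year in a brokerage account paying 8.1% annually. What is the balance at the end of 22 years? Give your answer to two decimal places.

A$2,718,913.38

FV = 48420 × [(1+0.081)^22 − 1] / 0.081 = 48420 × 56.152693 = 2,718,913.3819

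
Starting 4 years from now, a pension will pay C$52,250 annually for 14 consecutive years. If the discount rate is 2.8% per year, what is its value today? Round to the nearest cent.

C$550,774.98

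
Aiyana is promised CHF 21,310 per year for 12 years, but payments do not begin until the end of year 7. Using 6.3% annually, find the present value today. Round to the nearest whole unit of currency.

Value one period before first payment (t=6): 21310 × [1 − (1+0.063)^(−12)] / 0.063 = 21310 × 8.247657 = 175,757.5750
Discount back 6 years: 175,757.5750 × (1+0.063)^(−6) = 175,757.5750 × 0.693107 = 121,818.8414

CHF 121,819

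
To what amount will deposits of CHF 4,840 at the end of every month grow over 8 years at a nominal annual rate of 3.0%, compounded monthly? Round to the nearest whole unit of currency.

CHF 524,401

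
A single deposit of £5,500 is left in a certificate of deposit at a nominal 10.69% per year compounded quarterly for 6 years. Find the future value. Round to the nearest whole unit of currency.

£10,358

Periodic rate i = 0.1069/4 = 0.026725; n = 6 × 4 = 24 periods.
FV = 5,500 × (1 + 0.026725)^24 = 10,357.6677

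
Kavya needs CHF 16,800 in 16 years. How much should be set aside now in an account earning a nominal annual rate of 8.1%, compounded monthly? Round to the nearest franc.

CHF 4,617

With 12 periods per year: i = 0.00675, n = 192.
PV = 16,800 / (1 + 0.00675)^192 = 16,800 / 3.638770 = 4,616.9453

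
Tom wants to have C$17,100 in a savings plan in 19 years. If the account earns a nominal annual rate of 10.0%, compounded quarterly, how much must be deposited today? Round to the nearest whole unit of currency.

C$2,618

i = 0.1/4 = 0.025 per quarter; n = 19·4 = 76.
Discount factor = (1+0.025)^(−76) = 0.153104; PV = 17,100 × 0.153104 = 2,618.0765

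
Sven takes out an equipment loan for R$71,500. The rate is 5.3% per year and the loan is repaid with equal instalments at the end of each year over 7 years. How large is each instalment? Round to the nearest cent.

R$12,491.30

PMT = 71500 / ( [1 − (1+0.053)^(−7)] / 0.053 ) = 71500 / 5.723986 = 12,491.2962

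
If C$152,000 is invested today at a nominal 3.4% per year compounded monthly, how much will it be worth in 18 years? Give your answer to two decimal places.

Periodic rate i = 0.034/12 = 0.00283333; n = 18 × 12 = 216 periods.
FV = 152,000 × (1 + 0.00283333)^216 = 280,063.1616

C$280,063.16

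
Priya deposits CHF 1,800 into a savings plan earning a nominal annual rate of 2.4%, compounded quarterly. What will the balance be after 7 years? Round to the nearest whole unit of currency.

Periodic rate i = 0.024/4 = 0.006; n = 7 × 4 = 28 periods.
FV = PV·(1+i)^n = 1,800 × 1.182343 = 2,128.2173

CHF 2,128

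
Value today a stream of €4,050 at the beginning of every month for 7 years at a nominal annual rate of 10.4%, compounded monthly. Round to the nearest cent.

€243,036.40

i = 0.104/12 = 0.00866667 per month; n = 7·12 = 84.
PV = 4050 × [1 − (1+0.00866667)^(−84)] / 0.00866667 × (1+i) = 4050 × 60.008989 = 243,036.4043
(annuity-due: payments at period start, so ×(1+i).)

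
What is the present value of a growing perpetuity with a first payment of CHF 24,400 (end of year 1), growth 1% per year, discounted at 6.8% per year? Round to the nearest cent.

CHF 420,689.66

PV = PMT / (i − g) = 24400 / (0.068 − 0.01) = 24400 / 0.058000 = 420,689.6552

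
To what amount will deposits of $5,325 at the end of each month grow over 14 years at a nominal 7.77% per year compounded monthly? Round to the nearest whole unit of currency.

$1,609,712

Periodic rate i = 0.0777/12 = 0.006475; n = 14 × 12 = 168 periods.
Accumulation factor s(168|0.006475) = 302.293335; FV = 5325 × 302.293335 = 1,609,712.0113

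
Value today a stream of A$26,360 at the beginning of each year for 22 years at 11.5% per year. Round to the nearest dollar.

A$232,271

PV = 26360 × [1 − (1+0.115)^(−22)] / 0.115 × (1+i) = 26360 × 8.811494 = 232,270.9830
(Beginning-of-period payments → annuity-due factor ×(1+i).)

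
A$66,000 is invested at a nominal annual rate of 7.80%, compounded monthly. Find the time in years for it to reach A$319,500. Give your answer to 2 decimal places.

20.28 years

Periodic rate i = 0.078/12 = 0.0065.
n = ln(319500/66000) / ln(1+0.0065) = ln(4.84091) / 0.006479 = 243.4189 months
= 243.4189/12 years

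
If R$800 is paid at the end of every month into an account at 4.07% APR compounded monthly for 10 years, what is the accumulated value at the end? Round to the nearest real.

With 12 periods per year: i = 0.00339167, n = 120.
FV = PMT · [(1+i)^n − 1] / i = 800 · 147.794566 = 118,235.6530

R$118,236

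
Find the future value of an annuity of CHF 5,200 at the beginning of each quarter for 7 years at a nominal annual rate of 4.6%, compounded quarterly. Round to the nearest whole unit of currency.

i = 0.046/4 = 0.0115 per quarter; n = 7·4 = 28.
FV = PMT · [(1+i)^n − 1] / i × (1+i) = 5200 · 33.190540 = 172,590.8085
Payments are at the start of each period, so multiply by (1+i).

CHF 172,591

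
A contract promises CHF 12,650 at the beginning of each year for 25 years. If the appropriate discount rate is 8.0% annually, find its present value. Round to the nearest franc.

CHF 145,839

PV = 12650 × [1 − (1+0.08)^(−25)] / 0.08 × (1+i) = 12650 × 11.528758 = 145,838.7923
(Beginning-of-period payments → annuity-due factor ×(1+i).)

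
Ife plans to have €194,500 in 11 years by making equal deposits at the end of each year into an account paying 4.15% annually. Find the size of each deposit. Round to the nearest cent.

€14,310.22

PMT = 194500 / ( [(1+0.0415)^11 − 1] / 0.0415 ) = 194500 / 13.591686 = 14,310.2183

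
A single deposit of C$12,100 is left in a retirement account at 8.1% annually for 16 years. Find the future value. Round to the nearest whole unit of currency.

C$42,072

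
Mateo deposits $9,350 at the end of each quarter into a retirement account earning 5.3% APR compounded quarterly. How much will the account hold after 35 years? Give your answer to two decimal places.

$3,750,096.34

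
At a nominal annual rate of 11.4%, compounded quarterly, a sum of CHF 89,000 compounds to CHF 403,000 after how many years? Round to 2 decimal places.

Periodic rate i = 0.114/4 = 0.0285.
n = ln(403000/89000) / ln(1+0.0285) = ln(4.52809) / 0.028101 = 53.7446 quarters
= 53.7446/4 years

13.44 years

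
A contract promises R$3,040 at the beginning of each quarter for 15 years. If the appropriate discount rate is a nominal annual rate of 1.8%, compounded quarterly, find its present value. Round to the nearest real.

Periodic rate i = 0.018/4 = 0.0045; n = 15 × 4 = 60 periods.
PV = 3040 × [1 − (1+0.0045)^(−60)] / 0.0045 × (1+i) = 3040 × 52.715713 = 160,255.7686
(Beginning-of-period payments → annuity-due factor ×(1+i).)

R$160,256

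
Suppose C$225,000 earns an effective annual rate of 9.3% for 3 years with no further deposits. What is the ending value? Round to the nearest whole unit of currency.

C$293,794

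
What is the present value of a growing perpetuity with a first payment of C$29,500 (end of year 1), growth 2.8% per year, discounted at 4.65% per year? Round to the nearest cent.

PV = PMT / (i − g) = 29500 / (0.0465 − 0.028) = 29500 / 0.018500 = 1,594,594.5946

C$1,594,594.59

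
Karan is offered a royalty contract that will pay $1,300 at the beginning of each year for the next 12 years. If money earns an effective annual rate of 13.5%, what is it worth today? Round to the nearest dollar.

$8,538

PV = 1300 × [1 − (1+0.135)^(−12)] / 0.135 × (1+i) = 1300 × 6.567857 = 8,538.2138
(Beginning-of-period payments → annuity-due factor ×(1+i).)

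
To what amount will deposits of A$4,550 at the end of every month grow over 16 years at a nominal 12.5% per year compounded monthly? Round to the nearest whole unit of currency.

A$2,757,523

With 12 periods per year: i = 0.0104167, n = 192.
FV = PMT · [(1+i)^n − 1] / i = 4550 · 606.049070 = 2,757,523.2699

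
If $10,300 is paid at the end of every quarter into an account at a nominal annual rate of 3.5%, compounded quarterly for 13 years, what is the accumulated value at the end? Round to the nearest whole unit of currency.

$674,570

i = 0.035/4 = 0.00875 per quarter; n = 13·4 = 52.
FV = PMT · [(1+i)^n − 1] / i = 10300 · 65.492238 = 674,570.0495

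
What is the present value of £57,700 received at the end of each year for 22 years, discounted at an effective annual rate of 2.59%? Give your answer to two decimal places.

£958,495.97

Annuity factor a(22|0.0259) = 16.611715; PV = 57700 × 16.611715 = 958,495.9747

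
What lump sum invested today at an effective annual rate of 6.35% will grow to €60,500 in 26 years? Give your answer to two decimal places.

€12,206.20

PV = FV·(1+i)^(−n) = 60,500 × 0.201755 = 12,206.2012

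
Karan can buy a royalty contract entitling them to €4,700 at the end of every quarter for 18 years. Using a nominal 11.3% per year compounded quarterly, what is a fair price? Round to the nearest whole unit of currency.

€143,986

With 4 periods per year: i = 0.02825, n = 72.
PV = PMT · [1 − (1+i)^(−n)] / i = 4700 · 30.635304 = 143,985.9290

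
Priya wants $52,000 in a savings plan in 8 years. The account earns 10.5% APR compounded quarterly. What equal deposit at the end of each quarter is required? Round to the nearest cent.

$1,056.99

i = 0.105/4 = 0.02625 per quarter; n = 8·4 = 32.
PMT = 52000 / ( [(1+0.02625)^32 − 1] / 0.02625 ) = 52000 / 49.196298 = 1,056.9901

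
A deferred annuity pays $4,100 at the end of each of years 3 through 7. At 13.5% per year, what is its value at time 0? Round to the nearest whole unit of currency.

PV at t=2 (ordinary 5-year annuity): 4100 × a(5|0.135) = 4100 × 3.474743 = 14,246.4450
Discount back 2 years: 14,246.4450 × (1+0.135)^(−2) = 14,246.4450 × 0.776262 = 11,058.9726

$11,059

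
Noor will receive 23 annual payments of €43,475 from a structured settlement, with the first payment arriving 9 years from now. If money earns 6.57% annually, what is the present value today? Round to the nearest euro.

€305,693

PV at t=8 (ordinary 23-year annuity): 43475 × a(23|0.0657) = 43475 × 11.698367 = 508,586.5098
Discount back 8 years: 508,586.5098 × (1+0.0657)^(−8) = 508,586.5098 × 0.601063 = 305,692.7298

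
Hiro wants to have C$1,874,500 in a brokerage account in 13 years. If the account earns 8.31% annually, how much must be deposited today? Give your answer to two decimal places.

C$664,039.97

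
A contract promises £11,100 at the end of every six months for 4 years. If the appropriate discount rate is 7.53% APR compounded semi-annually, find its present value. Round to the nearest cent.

£75,464.03

Periodic rate i = 0.0753/2 = 0.03765; n = 4 × 2 = 8 periods.
PV = 11100 × [1 − (1+0.03765)^(−8)] / 0.03765 = 11100 × 6.798561 = 75,464.0318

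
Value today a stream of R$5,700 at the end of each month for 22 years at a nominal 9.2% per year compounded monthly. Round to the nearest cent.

R$644,484.31

Periodic rate i = 0.092/12 = 0.00766667; n = 22 × 12 = 264 periods.
PV = 5700 × [1 − (1+0.00766667)^(−264)] / 0.00766667 = 5700 × 113.067422 = 644,484.3082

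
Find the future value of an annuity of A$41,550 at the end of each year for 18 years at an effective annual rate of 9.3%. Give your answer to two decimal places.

A$1,767,599.91

FV = 41550 × [(1+0.093)^18 − 1] / 0.093 = 41550 × 42.541514 = 1,767,599.9141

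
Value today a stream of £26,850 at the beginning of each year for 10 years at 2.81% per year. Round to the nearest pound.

£237,772

Annuity factor a(10|0.0281) × (1+i) = 8.855555; PV = 26850 × 8.855555 = 237,771.6620
(annuity-due: payments at period start, so ×(1+i).)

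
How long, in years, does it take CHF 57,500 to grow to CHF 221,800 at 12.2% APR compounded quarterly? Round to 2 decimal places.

11.23 years

Periodic rate i = 0.122/4 = 0.0305.
n = ln(221800/57500) / ln(1+0.0305) = ln(3.85739) / 0.030044 = 44.9336 quarters
= 44.9336/4 years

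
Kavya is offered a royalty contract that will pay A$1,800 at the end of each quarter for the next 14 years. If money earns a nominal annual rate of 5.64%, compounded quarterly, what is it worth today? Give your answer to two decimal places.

A$69,378.23

i = 0.0564/4 = 0.0141 per quarter; n = 14·4 = 56.
Annuity factor a(56|0.0141) = 38.543461; PV = 1800 × 38.543461 = 69,378.2302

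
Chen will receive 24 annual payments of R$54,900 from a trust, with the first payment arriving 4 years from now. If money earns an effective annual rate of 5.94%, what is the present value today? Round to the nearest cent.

Value one period before first payment (t=3): 54900 × [1 − (1+0.0594)^(−24)] / 0.0594 = 54900 × 12.620243 = 692,851.3230
PV₀ = 692,851.3230 / (1+0.0594)^3 = 692,851.3230 / 1.188995 = 582,720.2961

R$582,720.30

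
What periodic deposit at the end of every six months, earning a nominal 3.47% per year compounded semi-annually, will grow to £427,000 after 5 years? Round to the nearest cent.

£39,471.28

Periodic rate i = 0.0347/2 = 0.01735; n = 5 × 2 = 10 periods.
FV-annuity factor = 10.817993; PMT = 427000 / 10.817993 = 39,471.2785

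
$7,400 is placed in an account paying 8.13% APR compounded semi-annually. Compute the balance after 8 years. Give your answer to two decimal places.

$13,999.31

i = 0.0813/2 = 0.04065 per half-year; n = 8·2 = 16.
FV = 7,400 × (1 + 0.04065)^16 = 13,999.3134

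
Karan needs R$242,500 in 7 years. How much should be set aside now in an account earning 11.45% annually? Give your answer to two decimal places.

R$113,540.61

PV = FV·(1+i)^(−n) = 242,500 × 0.468209 = 113,540.6126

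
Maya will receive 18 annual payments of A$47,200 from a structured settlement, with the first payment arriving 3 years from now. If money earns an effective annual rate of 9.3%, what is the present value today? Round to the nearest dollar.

A$339,119

Value one period before first payment (t=2): 47200 × [1 − (1+0.093)^(−18)] / 0.093 = 47200 × 8.583216 = 405,127.7828
Discount back 2 years: 405,127.7828 × (1+0.093)^(−2) = 405,127.7828 × 0.837066 = 339,118.6723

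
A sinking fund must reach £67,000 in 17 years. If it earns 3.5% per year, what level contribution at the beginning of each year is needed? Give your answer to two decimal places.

£2,851.10

PMT = 67000 / ( [(1+0.035)^17 − 1] / 0.035 × (1+i) ) = 67000 / 23.499691 = 2,851.1013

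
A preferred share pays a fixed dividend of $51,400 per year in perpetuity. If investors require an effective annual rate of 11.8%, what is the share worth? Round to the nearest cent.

PV = PMT / i = 51400 / 0.118 = 435,593.2203

$435,593.22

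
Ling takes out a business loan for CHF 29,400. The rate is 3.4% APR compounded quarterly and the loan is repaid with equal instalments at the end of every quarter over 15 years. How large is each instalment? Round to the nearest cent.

i = 0.034/4 = 0.0085 per quarter; n = 15·4 = 60.
Annuity-PV factor = 46.848092; PMT = 29400 / 46.848092 = 627.5602

CHF 627.56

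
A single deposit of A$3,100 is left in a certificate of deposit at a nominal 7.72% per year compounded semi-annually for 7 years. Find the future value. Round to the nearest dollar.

i = 0.0772/2 = 0.0386 per half-year; n = 7·2 = 14.
FV = 3,100 × (1 + 0.0386)^14 = 5,267.9076

A$5,268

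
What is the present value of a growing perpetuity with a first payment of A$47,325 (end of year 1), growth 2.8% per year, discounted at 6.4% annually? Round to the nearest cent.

PV = PMT / (i − g) = 47325 / (0.064 − 0.028) = 47325 / 0.036000 = 1,314,583.3333

A$1,314,583.33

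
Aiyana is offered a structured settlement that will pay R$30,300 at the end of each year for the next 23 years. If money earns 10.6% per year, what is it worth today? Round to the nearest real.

R$257,680

PV = 30300 × [1 − (1+0.106)^(−23)] / 0.106 = 30300 × 8.504298 = 257,680.2244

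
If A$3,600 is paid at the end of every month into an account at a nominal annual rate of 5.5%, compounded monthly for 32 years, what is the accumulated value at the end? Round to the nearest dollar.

A$3,761,630

Periodic rate i = 0.055/12 = 0.00458333; n = 32 × 12 = 384 periods.
FV = PMT · [(1+i)^n − 1] / i = 3600 · 1044.897210 = 3,761,629.9554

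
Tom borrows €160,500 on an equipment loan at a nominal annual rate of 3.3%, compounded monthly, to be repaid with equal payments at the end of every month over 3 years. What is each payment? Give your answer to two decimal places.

i = 0.033/12 = 0.00275 per month; n = 3·12 = 36.
PMT = 160500 / ( [1 − (1+0.00275)^(−36)] / 0.00275 ) = 160500 / 34.230624 = 4,688.7840

€4,688.78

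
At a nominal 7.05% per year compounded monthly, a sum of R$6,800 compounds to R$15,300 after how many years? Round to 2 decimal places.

11.54 years

Periodic rate i = 0.0705/12 = 0.005875.
(1+i)^n = 15300/6800 = 2.25000, so n = ln 2.25000 / ln 1.00588 = 138.4357 months
= 138.4357/12 years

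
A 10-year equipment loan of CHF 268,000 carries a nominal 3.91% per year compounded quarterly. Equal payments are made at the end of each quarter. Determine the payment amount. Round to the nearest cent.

CHF 8,127.27

Periodic rate i = 0.0391/4 = 0.009775; n = 10 × 4 = 40 periods.
PMT = 268000 / ( [1 − (1+0.009775)^(−40)] / 0.009775 ) = 268000 / 32.975388 = 8,127.2737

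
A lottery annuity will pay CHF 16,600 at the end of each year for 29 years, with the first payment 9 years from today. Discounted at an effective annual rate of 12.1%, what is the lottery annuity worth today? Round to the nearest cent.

PV at t=8 (ordinary 29-year annuity): 16600 × a(29|0.121) = 16600 × 7.963404 = 132,192.5004
Discount back 8 years: 132,192.5004 × (1+0.121)^(−8) = 132,192.5004 × 0.401010 = 53,010.5019

CHF 53,010.50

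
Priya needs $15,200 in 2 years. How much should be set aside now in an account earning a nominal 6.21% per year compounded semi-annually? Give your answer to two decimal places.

$13,450.07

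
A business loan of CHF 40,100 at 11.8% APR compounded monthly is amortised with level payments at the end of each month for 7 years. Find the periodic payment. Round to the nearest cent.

CHF 703.59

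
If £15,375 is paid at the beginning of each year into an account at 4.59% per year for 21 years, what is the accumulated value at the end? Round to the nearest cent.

Accumulation factor s(21|0.0459) × (1+i) = 35.688598; FV = 15375 × 35.688598 = 548,712.1916
Payments are at the start of each period, so multiply by (1+i).

£548,712.19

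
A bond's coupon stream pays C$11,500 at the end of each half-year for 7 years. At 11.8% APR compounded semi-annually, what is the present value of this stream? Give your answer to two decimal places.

C$107,557.31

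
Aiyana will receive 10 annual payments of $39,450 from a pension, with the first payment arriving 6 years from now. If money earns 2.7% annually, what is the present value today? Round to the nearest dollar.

$299,108

Value one period before first payment (t=5): 39450 × [1 − (1+0.027)^(−10)] / 0.027 = 39450 × 8.662303 = 341,727.8523
Discount back 5 years: 341,727.8523 × (1+0.027)^(−5) = 341,727.8523 × 0.875282 = 299,108.0897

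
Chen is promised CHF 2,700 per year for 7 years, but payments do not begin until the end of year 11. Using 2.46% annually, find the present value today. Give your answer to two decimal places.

Value one period before first payment (t=10): 2700 × [1 − (1+0.0246)^(−7)] / 0.0246 = 2700 × 6.359068 = 17,169.4847
Discount back 10 years: 17,169.4847 × (1+0.0246)^(−10) = 17,169.4847 × 0.784254 = 13,465.2291

CHF 13,465.23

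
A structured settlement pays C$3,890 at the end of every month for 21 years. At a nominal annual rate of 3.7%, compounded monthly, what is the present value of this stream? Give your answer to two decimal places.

C$680,855.23

i = 0.037/12 = 0.00308333 per month; n = 21·12 = 252.
PV = 3890 × [1 − (1+0.00308333)^(−252)] / 0.00308333 = 3890 × 175.027052 = 680,855.2323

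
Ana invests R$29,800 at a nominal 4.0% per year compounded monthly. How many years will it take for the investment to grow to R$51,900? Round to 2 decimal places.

13.89 years

Periodic rate i = 0.04/12 = 0.00333333.
n = ln(51900/29800) / ln(1+0.00333333) = ln(1.74161) / 0.003328 = 166.7204 months
= 166.7204/12 years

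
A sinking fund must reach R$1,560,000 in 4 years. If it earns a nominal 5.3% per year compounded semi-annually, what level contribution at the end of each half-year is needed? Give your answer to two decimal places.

i = 0.053/2 = 0.0265 per half-year; n = 4·2 = 8.
FV-annuity factor = 8.782657; PMT = 1.56e+06 / 8.782657 = 177,622.7923

R$177,622.79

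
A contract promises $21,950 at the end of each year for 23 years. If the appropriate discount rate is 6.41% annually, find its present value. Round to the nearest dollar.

$260,402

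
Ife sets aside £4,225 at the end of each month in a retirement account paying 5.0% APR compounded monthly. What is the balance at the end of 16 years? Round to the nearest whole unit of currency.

£1,238,951

i = 0.05/12 = 0.00416667 per month; n = 16·12 = 192.
Accumulation factor s(192|0.00416667) = 293.242809; FV = 4225 × 293.242809 = 1,238,950.8677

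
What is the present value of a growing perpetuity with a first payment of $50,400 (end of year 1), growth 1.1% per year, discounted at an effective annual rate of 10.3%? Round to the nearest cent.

PV = D₁/(r − g) = 50400/(0.103 − 0.011) = 547,826.0870

$547,826.09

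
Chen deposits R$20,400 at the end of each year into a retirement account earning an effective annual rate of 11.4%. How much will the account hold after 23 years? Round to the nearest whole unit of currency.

FV = 20400 × [(1+0.114)^23 − 1] / 0.114 = 20400 × 96.292217 = 1,964,361.2256

R$1,964,361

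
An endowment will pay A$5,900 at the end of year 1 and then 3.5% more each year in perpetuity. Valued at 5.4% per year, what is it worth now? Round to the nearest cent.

PV = PMT / (i − g) = 5900 / (0.054 − 0.035) = 5900 / 0.019000 = 310,526.3158

A$310,526.32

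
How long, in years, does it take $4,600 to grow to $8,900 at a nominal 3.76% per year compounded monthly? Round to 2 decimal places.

Periodic rate i = 0.0376/12 = 0.00313333.
n = ln(8900/4600) / ln(1+0.00313333) = ln(1.93478) / 0.003128 = 210.9665 months
= 210.9665/12 years

17.58 years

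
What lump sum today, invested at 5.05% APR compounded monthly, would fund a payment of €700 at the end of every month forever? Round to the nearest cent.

€166,336.63

Periodic rate i = 0.0505/12 = 0.00420833.
PV = C/r = 700/0.00420833 = 166,336.6337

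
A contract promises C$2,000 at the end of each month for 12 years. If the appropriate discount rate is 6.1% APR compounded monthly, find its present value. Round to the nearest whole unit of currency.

With 12 periods per year: i = 0.00508333, n = 144.
PV = 2000 × [1 − (1+0.00508333)^(−144)] / 0.00508333 = 2000 × 101.933362 = 203,866.7245

C$203,867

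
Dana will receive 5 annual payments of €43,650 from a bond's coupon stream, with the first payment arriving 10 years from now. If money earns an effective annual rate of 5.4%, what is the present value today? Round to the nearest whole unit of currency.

€116,431

Value one period before first payment (t=9): 43650 × [1 − (1+0.054)^(−5)] / 0.054 = 43650 × 4.282020 = 186,910.1751
PV₀ = 186,910.1751 / (1+0.054)^9 = 186,910.1751 / 1.605334 = 116,430.6834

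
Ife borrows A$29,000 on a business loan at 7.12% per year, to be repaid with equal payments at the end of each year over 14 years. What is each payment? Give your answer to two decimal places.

PMT = 29000 / ( [1 − (1+0.0712)^(−14)] / 0.0712 ) = 29000 / 8.682878 = 3,339.9063

A$3,339.91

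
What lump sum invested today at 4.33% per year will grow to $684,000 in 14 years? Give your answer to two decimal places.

Discount factor = (1+0.0433)^(−14) = 0.552422; PV = 684,000 × 0.552422 = 377,856.7618

$377,856.76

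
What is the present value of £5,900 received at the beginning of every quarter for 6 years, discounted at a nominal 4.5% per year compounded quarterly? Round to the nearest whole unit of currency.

With 4 periods per year: i = 0.01125, n = 24.
PV = PMT · [1 − (1+i)^(−n)] / i × (1+i) = 5900 · 21.166036 = 124,879.6112
Payments are at the start of each period, so multiply by (1+i).

£124,880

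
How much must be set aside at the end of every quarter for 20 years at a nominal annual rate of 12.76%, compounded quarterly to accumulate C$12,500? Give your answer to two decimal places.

Periodic rate i = 0.1276/4 = 0.0319; n = 20 × 4 = 80 periods.
PMT = 12500 / ( [(1+0.0319)^80 − 1] / 0.0319 ) = 12500 / 355.213284 = 35.1901

C$35.19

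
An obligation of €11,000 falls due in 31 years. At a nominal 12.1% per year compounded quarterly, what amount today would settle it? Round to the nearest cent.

€273.22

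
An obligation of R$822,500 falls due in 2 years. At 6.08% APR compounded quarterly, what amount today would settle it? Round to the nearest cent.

R$728,992.46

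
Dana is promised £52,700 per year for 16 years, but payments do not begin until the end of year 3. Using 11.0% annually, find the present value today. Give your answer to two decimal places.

PV at t=2 (ordinary 16-year annuity): 52700 × a(16|0.11) = 52700 × 7.379162 = 388,881.8258
PV₀ = 388,881.8258 / (1+0.11)^2 = 388,881.8258 / 1.232100 = 315,625.2137

£315,625.21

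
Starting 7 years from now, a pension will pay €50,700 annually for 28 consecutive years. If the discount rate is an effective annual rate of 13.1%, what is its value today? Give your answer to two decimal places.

€179,021.72

PV at t=6 (ordinary 28-year annuity): 50700 × a(28|0.131) = 50700 × 7.390493 = 374,697.9916
PV₀ = 374,697.9916 / (1+0.131)^6 = 374,697.9916 / 2.093031 = 179,021.7243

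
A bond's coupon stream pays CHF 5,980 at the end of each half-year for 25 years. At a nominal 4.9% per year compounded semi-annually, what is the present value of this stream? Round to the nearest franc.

CHF 171,314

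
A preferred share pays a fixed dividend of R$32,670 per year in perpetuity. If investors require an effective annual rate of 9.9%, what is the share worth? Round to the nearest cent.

R$330,000.00

PV = C/r = 32670/0.099 = 330,000.0000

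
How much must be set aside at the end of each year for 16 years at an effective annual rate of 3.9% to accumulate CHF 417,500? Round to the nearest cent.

CHF 19,283.54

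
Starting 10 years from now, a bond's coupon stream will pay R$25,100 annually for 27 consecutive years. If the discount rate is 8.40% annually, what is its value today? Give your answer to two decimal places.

PV at t=9 (ordinary 27-year annuity): 25100 × a(27|0.084) = 25100 × 10.556016 = 264,956.0051
Discount back 9 years: 264,956.0051 × (1+0.084)^(−9) = 264,956.0051 × 0.483879 = 128,206.5540

R$128,206.55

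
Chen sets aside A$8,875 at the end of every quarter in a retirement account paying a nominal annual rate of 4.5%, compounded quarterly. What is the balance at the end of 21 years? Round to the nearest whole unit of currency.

A$1,230,095

With 4 periods per year: i = 0.01125, n = 84.
FV = 8875 × [(1+0.01125)^84 − 1] / 0.01125 = 8875 × 138.602198 = 1,230,094.5073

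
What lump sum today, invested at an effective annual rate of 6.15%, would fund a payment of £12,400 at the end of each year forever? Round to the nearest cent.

£201,626.02

PV = C/r = 12400/0.0615 = 201,626.0163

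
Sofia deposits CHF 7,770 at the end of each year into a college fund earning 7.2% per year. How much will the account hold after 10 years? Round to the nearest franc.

CHF 108,373

Accumulation factor s(10|0.072) = 13.947658; FV = 7770 × 13.947658 = 108,373.3011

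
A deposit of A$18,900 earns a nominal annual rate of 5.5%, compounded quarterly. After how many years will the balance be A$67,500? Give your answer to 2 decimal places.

23.30 years

Periodic rate i = 0.055/4 = 0.01375.
n = ln(67500/18900) / ln(1+0.01375) = ln(3.57143) / 0.013656 = 93.2144 quarters
= 93.2144/4 years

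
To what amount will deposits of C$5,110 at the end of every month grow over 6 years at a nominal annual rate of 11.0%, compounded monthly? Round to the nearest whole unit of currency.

With 12 periods per year: i = 0.00916667, n = 72.
FV = PMT · [(1+i)^n − 1] / i = 5110 · 101.343692 = 517,866.2680

C$517,866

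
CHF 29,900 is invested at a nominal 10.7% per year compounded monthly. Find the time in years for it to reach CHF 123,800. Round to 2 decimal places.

13.34 years

Periodic rate i = 0.107/12 = 0.00891667.
(1+i)^n = 123800/29900 = 4.14047, so n = ln 4.14047 / ln 1.00892 = 160.0524 months
= 160.0524/12 years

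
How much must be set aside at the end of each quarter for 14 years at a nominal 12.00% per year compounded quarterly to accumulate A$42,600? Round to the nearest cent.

A$301.80

Periodic rate i = 0.12/4 = 0.03; n = 14 × 4 = 56 periods.
FV-annuity factor = 141.153768; PMT = 42600 / 141.153768 = 301.7985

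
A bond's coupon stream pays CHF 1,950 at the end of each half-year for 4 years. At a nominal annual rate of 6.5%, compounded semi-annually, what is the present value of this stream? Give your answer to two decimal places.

i = 0.065/2 = 0.0325 per half-year; n = 4·2 = 8.
Annuity factor a(8|0.0325) = 6.946247; PV = 1950 × 6.946247 = 13,545.1815

CHF 13,545.18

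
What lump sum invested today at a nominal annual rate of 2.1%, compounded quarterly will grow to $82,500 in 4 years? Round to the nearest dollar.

$75,870

With 4 periods per year: i = 0.00525, n = 16.
Discount factor = (1+0.00525)^(−16) = 0.919633; PV = 82,500 × 0.919633 = 75,869.7478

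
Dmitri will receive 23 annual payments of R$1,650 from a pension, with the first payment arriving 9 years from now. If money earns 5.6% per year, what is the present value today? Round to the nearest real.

R$13,612

Value one period before first payment (t=8): 1650 × [1 − (1+0.056)^(−23)] / 0.056 = 1650 × 12.757475 = 21,049.8345
PV₀ = 21,049.8345 / (1+0.056)^8 = 21,049.8345 / 1.546363 = 13,612.4827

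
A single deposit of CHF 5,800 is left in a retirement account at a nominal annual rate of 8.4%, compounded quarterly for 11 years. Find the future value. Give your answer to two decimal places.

CHF 14,473.07

Periodic rate i = 0.084/4 = 0.021; n = 11 × 4 = 44 periods.
FV = PV·(1+i)^n = 5,800 × 2.495357 = 14,473.0694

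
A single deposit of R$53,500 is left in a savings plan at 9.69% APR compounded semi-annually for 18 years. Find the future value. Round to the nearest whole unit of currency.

R$293,814

Periodic rate i = 0.0969/2 = 0.04845; n = 18 × 2 = 36 periods.
FV = 53,500 × (1 + 0.04845)^36 = 293,813.5680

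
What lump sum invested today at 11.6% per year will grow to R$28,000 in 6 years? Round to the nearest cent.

Discount factor = (1+0.116)^(−6) = 0.517625; PV = 28,000 × 0.517625 = 14,493.4863

R$14,493.49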